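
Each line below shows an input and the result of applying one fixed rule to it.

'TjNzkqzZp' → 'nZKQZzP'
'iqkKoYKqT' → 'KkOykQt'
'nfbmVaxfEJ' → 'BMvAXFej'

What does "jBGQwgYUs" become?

What's happening: flip the case of every letter, then delete the first 2 characters.
Working it through for "jBGQwgYUs": intermediate "JbgqWGyuS", final "gqWGyuS".

gqWGyuS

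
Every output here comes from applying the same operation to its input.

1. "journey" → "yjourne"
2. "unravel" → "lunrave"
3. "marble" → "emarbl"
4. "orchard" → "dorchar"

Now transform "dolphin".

Rule — move the last character to the front.
So "dolphin" becomes "ndolphi".

ndolphi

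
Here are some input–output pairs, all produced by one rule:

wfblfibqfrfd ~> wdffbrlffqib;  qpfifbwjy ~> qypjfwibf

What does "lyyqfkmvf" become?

The pattern: take characters alternately from the front and the back (1st, last, 2nd, 2nd-last, ...).
Doing the same to "lyyqfkmvf": "lfyvymqkf".

lfyvymqkf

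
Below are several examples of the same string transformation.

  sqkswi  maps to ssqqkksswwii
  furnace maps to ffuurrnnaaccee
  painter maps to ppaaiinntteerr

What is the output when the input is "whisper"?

Each output is the input with this applied: double every character.
On "whisper" that produces "wwhhiissppeerr".

wwhhiissppeerr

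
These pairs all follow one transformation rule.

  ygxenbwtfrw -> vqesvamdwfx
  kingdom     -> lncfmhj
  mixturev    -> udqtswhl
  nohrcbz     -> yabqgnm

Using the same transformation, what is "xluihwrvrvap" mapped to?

ozuquqvghtkw

The transformation: shift every letter 1 place backward in the alphabet (wrapping around), then reverse the string.
Starting from "xluihwrvrvap": after the first operation, "wkthgvququzo"; after the second, "ozuquqvghtkw".
(Check on "ygxenbwtfrw": → "xfwdmavseqv" → "vqesvamdwfx" ✓)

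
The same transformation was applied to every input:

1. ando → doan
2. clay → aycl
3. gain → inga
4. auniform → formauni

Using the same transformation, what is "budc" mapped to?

dcbu

The rule is to swap the front and back halves of the string.
"budc" → "dcbu".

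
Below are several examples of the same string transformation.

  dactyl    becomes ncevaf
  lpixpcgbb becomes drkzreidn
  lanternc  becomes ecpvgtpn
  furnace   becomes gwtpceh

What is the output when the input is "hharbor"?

Rule — swap the first and last characters, then shift every letter 2 places forward in the alphabet (wrapping around).
"hharbor" → "rharboh" → "tjctdqj".

tjctdqj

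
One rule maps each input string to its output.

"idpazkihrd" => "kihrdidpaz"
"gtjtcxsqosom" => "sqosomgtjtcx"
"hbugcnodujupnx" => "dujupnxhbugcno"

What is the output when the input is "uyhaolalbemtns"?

The pattern: swap the front and back halves of the string.
So "uyhaolalbemtns" becomes "lbemtnsuyhaola".

lbemtnsuyhaola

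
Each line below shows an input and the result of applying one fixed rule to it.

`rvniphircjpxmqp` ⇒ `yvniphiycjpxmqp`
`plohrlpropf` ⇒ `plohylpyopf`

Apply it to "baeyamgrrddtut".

baeyamgyyddtut

The pattern: replace every "r" with "y".
For "baeyamgrrddtut" the result is "baeyamgyyddtut".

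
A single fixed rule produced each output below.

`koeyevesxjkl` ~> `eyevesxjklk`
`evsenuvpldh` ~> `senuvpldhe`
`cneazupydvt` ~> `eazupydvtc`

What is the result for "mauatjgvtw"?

The rule is to move the first character to the end, then delete the first character.
On "mauatjgvtw" that produces "uatjgvtwm".

uatjgvtwm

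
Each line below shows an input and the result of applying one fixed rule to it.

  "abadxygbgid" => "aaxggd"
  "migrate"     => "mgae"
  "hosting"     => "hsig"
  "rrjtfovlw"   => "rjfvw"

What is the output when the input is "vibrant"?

In each case the input is transformed by: keep every other character starting from the first (positions 1st, 3rd, 5th, ...).
"vibrant" → "vbat".

vbat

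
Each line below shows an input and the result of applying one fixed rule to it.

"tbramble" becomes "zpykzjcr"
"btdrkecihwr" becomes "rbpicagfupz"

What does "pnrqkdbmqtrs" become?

Each output is the input with this applied: shift every letter 2 places backward in the alphabet (wrapping around), then move the first character to the end.
Working it through for "pnrqkdbmqtrs": intermediate "nlpoibzkorpq", final "lpoibzkorpqn".
(Check on "btdrkecihwr": → "zrbpicagfup" → "rbpicagfupz" ✓)

lpoibzkorpqn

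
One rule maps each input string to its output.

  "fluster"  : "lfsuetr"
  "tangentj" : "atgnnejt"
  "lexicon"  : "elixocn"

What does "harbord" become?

ahbrrod

Rule — swap each adjacent pair of characters (1↔2, 3↔4, ...).
For "harbord" the result is "ahbrrod".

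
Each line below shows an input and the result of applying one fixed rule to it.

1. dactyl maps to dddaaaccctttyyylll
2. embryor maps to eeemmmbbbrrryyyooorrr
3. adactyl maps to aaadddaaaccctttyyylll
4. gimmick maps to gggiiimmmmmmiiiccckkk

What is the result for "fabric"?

fffaaabbbrrriiiccc

Rule — repeat every character 3 times.
Applying that to "fabric" gives "fffaaabbbrrriiiccc".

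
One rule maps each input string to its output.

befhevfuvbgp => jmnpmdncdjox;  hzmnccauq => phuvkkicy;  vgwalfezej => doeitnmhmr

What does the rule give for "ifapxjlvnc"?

qnixfrtdvk

Rule — shift every letter 8 places forward in the alphabet (wrapping around).
Doing the same to "ifapxjlvnc": "qnixfrtdvk".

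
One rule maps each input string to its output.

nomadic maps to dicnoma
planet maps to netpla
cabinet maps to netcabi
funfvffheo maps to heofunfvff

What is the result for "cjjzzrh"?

Looking at the pairs, the operation is to move the last 3 characters to the front (rotate right by 3).
Applying that to "cjjzzrh" gives "zrhcjjz".

zrhcjjz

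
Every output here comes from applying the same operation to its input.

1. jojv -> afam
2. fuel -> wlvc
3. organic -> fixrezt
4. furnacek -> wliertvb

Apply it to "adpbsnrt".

rugsjeik

The rule is to shift every letter 9 places backward in the alphabet (wrapping around).
Doing the same to "adpbsnrt": "rugsjeik".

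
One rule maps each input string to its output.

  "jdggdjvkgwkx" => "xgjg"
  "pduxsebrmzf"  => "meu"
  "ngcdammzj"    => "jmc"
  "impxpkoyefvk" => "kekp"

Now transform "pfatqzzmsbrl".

lsza

Each output is the input with this applied: keep one character in every 3, starting at position 3 (positions 3rd, 6th, 9th, ...), then reverse the string.
For "pfatqzzmsbrl", step one produces "azsl"; step two turns that into "lsza".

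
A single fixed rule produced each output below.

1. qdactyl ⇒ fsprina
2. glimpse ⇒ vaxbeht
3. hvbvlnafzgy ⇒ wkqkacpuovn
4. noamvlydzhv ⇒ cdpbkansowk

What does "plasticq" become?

Each output is the input with this applied: shift every letter 11 places backward in the alphabet (wrapping around).
For "plasticq" the result is "eaphixrf".

eaphixrf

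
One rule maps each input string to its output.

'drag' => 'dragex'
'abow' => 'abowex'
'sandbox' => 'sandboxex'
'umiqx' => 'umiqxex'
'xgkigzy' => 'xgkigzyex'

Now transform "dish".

What's happening: append "ex".
So "dish" becomes "dishex".

dishex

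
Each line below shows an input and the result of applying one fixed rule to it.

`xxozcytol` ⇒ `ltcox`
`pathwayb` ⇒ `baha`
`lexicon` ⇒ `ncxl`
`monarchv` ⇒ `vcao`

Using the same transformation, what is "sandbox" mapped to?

What's happening: reverse the string, then keep every other character starting from the first (positions 1st, 3rd, 5th, ...).
"sandbox" → "xobdnas" → "xbns".

xbns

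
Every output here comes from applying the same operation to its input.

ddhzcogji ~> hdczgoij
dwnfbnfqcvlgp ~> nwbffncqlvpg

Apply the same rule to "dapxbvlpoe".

The pattern: delete the first character, then swap each adjacent pair of characters (1↔2, 3↔4, ...).
"dapxbvlpoe" → "apxbvlpoe" → "pabxlvope".

pabxlvope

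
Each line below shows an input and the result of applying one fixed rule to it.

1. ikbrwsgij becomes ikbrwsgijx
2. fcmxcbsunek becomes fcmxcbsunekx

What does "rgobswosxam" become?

rgobswosxamx

What's happening: append "x".
So "rgobswosxam" becomes "rgobswosxamx".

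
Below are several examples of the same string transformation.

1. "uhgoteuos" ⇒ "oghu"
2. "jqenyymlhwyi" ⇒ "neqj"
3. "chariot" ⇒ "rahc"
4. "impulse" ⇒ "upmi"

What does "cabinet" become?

ibac

In each case the input is transformed by: reverse the string, then keep only the last 4 characters.
"cabinet" → "tenibac" → "ibac".
(Check on "uhgoteuos": → "souetoghu" → "oghu" ✓)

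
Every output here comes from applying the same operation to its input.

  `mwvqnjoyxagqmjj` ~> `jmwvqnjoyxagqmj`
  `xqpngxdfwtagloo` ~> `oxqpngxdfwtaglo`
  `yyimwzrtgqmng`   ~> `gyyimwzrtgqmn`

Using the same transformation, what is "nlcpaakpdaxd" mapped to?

Rule — move the last character to the front.
On "nlcpaakpdaxd" that produces "dnlcpaakpdax".

dnlcpaakpdax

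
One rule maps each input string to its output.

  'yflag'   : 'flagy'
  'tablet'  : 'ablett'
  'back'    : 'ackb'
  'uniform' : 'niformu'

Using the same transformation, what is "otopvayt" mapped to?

What's happening: move the first character to the end.
Doing the same to "otopvayt": "topvayto".

topvayto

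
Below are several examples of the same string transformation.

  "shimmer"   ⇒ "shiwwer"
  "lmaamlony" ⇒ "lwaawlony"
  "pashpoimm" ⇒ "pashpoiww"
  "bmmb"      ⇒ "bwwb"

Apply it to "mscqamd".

wscqawd

Rule — replace every "m" with "w".
For "mscqamd" the result is "wscqawd".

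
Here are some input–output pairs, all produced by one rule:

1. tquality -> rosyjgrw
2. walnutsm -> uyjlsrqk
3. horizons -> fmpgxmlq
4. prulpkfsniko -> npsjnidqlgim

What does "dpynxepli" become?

Rule — shift every letter 2 places backward in the alphabet (wrapping around).
"dpynxepli" → "bnwlvcnjg".

bnwlvcnjg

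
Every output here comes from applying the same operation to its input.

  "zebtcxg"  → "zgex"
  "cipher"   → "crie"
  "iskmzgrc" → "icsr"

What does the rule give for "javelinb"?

The rule is to take characters alternately from the front and the back (1st, last, 2nd, 2nd-last, ...), then keep only the first 4 characters.
Applying that to "javelinb" gives "jban".

jban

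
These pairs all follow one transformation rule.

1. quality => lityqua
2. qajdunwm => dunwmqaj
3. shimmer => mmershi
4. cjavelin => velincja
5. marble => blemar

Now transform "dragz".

gzdra

The transformation: move the first 3 characters to the end (rotate left by 3).
Applying that to "dragz" gives "gzdra".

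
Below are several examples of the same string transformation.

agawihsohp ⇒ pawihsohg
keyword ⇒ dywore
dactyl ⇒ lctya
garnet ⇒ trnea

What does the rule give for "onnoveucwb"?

The transformation: delete the first character, then swap the first and last characters.
"onnoveucwb" → "nnoveucwb" → "bnoveucwn".
(Check on "keyword": → "eyword" → "dywore" ✓)

bnoveucwn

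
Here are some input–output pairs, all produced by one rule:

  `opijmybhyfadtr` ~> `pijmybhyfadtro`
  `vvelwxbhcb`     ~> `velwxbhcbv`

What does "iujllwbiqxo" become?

The pattern: move the first character to the end.
"iujllwbiqxo" → "ujllwbiqxoi".

ujllwbiqxoi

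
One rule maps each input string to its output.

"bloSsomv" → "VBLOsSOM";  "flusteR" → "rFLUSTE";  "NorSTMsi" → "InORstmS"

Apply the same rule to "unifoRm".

MUNIFOr

The pattern: flip the case of every letter, then move the last character to the front.
Applying both steps to "unifoRm": "UNIFOrM", then "MUNIFOr".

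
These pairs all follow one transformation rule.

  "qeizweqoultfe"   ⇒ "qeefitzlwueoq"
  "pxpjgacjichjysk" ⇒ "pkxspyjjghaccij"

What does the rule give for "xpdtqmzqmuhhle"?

xepldhthqummzq

Each output is the input with this applied: take characters alternately from the front and the back (1st, last, 2nd, 2nd-last, ...).
For "xpdtqmzqmuhhle" the result is "xepldhthqummzq".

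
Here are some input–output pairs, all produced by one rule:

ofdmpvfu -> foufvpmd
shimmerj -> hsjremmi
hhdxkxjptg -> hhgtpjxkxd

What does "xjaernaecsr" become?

jxrsceanrea

The transformation: reverse the string, then move the last 2 characters to the front (rotate right by 2).
Starting from "xjaernaecsr": after the first operation, "rsceanreajx"; after the second, "jxrsceanrea".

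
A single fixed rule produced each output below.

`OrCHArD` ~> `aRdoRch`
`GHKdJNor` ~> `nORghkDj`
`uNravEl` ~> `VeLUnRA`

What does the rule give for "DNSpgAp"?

The transformation: move the last 3 characters to the front (rotate right by 3), then flip the case of every letter.
For "DNSpgAp", step one produces "gApDNSp"; step two turns that into "GaPdnsP".

GaPdnsP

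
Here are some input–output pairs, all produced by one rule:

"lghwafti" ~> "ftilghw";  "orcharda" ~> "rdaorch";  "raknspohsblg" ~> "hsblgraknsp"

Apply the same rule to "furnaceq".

ceqfurn

The transformation: swap the front and back halves of the string, then delete the first character.
Applying that to "furnaceq" gives "ceqfurn".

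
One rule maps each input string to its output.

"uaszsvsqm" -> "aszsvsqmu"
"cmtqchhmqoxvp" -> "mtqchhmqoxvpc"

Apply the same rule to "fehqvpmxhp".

The rule is to move the first character to the end.
On "fehqvpmxhp" that produces "ehqvpmxhpf".

ehqvpmxhpf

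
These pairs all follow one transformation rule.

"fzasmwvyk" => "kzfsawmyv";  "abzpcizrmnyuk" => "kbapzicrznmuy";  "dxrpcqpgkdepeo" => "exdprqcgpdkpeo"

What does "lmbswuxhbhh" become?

hmlsbuwhxhb

The rule is to swap each adjacent pair of characters (1↔2, 3↔4, ...), then move the last character to the front.
For "lmbswuxhbhh", step one produces "mlsbuwhxhbh"; step two turns that into "hmlsbuwhxhb".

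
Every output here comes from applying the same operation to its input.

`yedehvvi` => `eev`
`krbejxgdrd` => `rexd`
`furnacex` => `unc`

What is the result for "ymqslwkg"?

What's happening: delete the last character, then keep every other character starting from the second (positions 2nd, 4th, 6th, ...).
On "ymqslwkg": the first step gives "ymqslwk", and the second then gives "msw".
(Check on "yedehvvi": → "yedehvv" → "eev" ✓)

msw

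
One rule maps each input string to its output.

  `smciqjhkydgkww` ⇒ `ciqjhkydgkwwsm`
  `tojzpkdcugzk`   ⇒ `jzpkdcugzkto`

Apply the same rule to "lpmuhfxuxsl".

muhfxuxsllp

The transformation: move the first 2 characters to the end (rotate left by 2).
"lpmuhfxuxsl" → "muhfxuxsllp".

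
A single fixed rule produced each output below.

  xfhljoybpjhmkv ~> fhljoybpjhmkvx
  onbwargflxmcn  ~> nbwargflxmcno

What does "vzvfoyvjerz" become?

zvfoyvjerzv

Looking at the pairs, the operation is to move the first character to the end.
Doing the same to "vzvfoyvjerz": "zvfoyvjerzv".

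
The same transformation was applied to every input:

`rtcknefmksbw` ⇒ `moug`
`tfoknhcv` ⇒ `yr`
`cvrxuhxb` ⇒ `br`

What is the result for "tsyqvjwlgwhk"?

itqu

The rule is to keep one character in every 3, starting at position 3 (positions 3rd, 6th, 9th, ...), then shift every letter 10 places forward in the alphabet (wrapping around).
Applying both steps to "tsyqvjwlgwhk": "yjgk", then "itqu".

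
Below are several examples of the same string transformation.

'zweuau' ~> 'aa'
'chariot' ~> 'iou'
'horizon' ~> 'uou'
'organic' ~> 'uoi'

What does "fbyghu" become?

Looking at the pairs, the operation is to shift every letter 6 places forward in the alphabet (wrapping around), then keep only the vowels.
Working it through for "fbyghu": intermediate "lhemna", final "ea".
(Check on "chariot": → "ingxouz" → "iou" ✓)

ea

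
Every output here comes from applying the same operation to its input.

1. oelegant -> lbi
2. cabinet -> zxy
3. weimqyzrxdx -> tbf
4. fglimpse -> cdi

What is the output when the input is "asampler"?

xpx

Each output is the input with this applied: shift every letter 3 places backward in the alphabet (wrapping around), then keep only the first 3 characters.
For "asampler", step one produces "xpxjmibo"; step two turns that into "xpx".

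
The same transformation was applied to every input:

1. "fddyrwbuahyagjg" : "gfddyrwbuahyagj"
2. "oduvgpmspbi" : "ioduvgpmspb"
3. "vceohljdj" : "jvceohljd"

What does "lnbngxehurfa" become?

alnbngxehurf

What's happening: move the last character to the front.
Applying that to "lnbngxehurfa" gives "alnbngxehurf".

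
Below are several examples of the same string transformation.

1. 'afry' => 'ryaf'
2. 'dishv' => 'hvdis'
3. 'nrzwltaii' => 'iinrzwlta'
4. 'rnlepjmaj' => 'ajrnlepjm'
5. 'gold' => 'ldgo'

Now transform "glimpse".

Rule — move the last 2 characters to the front (rotate right by 2).
Doing the same to "glimpse": "seglimp".

seglimp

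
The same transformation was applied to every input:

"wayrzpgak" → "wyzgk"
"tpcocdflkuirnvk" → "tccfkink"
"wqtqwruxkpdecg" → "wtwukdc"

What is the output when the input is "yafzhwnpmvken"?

yfhnmkn

The rule is to keep every other character starting from the first (positions 1st, 3rd, 5th, ...).
For "yafzhwnpmvken" the result is "yfhnmkn".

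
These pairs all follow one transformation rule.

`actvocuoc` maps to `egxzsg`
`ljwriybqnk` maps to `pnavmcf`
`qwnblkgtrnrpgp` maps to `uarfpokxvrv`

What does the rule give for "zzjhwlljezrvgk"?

What's happening: shift every letter 4 places forward in the alphabet (wrapping around), then delete the last 3 characters.
Applying both steps to "zzjhwlljezrvgk": "ddnlappnidvzko", then "ddnlappnidv".

ddnlappnidv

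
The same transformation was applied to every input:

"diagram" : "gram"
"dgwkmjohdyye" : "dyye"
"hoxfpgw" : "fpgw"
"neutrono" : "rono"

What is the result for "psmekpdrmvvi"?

mvvi

Rule — keep only the last 4 characters.
"psmekpdrmvvi" → "mvvi".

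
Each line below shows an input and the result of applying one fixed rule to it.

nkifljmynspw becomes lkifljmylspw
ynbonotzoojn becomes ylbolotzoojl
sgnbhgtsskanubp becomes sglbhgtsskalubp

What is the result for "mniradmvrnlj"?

mliradmvrllj

The pattern: replace every "n" with "l".
So "mniradmvrnlj" becomes "mliradmvrllj".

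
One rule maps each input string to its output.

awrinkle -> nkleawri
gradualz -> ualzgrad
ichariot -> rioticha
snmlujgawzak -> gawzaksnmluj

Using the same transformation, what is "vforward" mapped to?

wardvfor

In each case the input is transformed by: swap the front and back halves of the string.
For "vforward" the result is "wardvfor".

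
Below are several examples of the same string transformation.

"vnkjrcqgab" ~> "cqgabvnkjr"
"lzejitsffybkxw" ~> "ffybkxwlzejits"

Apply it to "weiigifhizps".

Rule — swap the front and back halves of the string.
"weiigifhizps" → "fhizpsweiigi".

fhizpsweiigi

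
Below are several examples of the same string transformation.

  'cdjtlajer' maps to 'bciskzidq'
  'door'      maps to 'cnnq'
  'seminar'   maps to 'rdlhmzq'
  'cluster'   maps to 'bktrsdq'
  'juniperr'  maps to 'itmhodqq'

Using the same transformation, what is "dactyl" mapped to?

czbsxk

The rule is to shift every letter 1 place backward in the alphabet (wrapping around).
Doing the same to "dactyl": "czbsxk".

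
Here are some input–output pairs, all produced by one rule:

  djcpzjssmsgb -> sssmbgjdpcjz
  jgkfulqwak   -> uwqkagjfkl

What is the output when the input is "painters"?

etsrapni

The pattern: swap each adjacent pair of characters (1↔2, 3↔4, ...), then swap the front and back halves of the string.
"painters" → "etsrapni".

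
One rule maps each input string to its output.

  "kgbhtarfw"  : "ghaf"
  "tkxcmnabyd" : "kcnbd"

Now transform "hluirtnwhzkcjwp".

litwzcw

What's happening: keep every other character starting from the second (positions 2nd, 4th, 6th, ...).
"hluirtnwhzkcjwp" → "litwzcw".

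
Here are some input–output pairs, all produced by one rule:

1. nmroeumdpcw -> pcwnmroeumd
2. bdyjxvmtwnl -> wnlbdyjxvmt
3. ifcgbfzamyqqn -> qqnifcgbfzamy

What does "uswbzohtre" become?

Each output is the input with this applied: move the last 3 characters to the front (rotate right by 3).
So "uswbzohtre" becomes "treuswbzoh".

treuswbzoh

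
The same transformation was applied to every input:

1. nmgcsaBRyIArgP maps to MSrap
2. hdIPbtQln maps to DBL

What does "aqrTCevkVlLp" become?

QcKl

Rule — flip the case of every letter, then keep one character in every 3, starting at position 2 (positions 2nd, 5th, 8th, ...).
For "aqrTCevkVlLp" the result is "QcKl".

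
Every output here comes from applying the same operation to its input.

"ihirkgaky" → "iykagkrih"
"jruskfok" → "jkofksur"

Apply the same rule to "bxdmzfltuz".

Rule — move the first character to the end, then reverse the string.
For "bxdmzfltuz" the result is "bzutlfzmdx".

bzutlfzmdx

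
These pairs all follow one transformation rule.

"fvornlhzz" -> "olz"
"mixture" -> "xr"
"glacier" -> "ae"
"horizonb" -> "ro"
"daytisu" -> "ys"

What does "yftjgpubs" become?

Each output is the input with this applied: keep one character in every 3, starting at position 3 (positions 3rd, 6th, 9th, ...).
So "yftjgpubs" becomes "tps".

tps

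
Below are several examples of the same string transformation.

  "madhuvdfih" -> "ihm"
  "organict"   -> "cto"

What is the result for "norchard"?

rdn

What's happening: move the last 2 characters to the front (rotate right by 2), then keep only the first 3 characters.
Working it through for "norchard": intermediate "rdnorcha", final "rdn".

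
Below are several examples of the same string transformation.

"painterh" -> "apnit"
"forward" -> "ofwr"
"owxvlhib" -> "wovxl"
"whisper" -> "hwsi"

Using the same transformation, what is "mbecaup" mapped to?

Looking at the pairs, the operation is to delete the last 3 characters, then swap each adjacent pair of characters (1↔2, 3↔4, ...).
On "mbecaup": the first step gives "mbec", and the second then gives "bmce".

bmce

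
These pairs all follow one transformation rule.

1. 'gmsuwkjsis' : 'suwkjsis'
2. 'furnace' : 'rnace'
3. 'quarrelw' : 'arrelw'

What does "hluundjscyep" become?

uundjscyep

In each case the input is transformed by: delete the first 2 characters.
Applying that to "hluundjscyep" gives "uundjscyep".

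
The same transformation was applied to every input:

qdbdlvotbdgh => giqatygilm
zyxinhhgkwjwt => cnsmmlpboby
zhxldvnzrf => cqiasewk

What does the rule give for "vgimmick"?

nrrnhp

The pattern: shift every letter 5 places forward in the alphabet (wrapping around), then delete the first 2 characters.
Applying both steps to "vgimmick": "alnrrnhp", then "nrrnhp".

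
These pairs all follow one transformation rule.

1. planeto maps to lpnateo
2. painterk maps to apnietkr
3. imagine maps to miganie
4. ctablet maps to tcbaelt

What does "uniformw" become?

The rule is to swap each adjacent pair of characters (1↔2, 3↔4, ...).
Applying that to "uniformw" gives "nufirowm".

nufirowm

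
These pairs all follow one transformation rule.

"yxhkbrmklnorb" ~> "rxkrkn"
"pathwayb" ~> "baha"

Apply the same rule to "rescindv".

The pattern: keep every other character starting from the second (positions 2nd, 4th, 6th, ...), then move the last character to the front.
"rescindv" → "ecnv" → "vecn".

vecn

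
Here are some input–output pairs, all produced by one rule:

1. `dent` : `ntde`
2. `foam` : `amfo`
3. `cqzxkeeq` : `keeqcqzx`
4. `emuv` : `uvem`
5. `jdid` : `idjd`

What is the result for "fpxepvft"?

pvftfpxe

In each case the input is transformed by: swap the front and back halves of the string.
"fpxepvft" → "pvftfpxe".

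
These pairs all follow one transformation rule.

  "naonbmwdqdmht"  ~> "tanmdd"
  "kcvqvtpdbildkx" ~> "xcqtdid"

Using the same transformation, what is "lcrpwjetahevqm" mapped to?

The rule is to move the last 2 characters to the front (rotate right by 2), then keep every other character starting from the second (positions 2nd, 4th, 6th, ...).
"lcrpwjetahevqm" → "mcpjthv".
(Check on "kcvqvtpdbildkx": → "kxkcvqvtpdbild" → "xcqtdid" ✓)

mcpjthv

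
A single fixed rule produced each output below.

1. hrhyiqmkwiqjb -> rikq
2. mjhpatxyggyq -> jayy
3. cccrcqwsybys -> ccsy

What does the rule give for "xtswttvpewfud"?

ttpf

Looking at the pairs, the operation is to keep one character in every 3, starting at position 2 (positions 2nd, 5th, 8th, ...).
On "xtswttvpewfud" that produces "ttpf".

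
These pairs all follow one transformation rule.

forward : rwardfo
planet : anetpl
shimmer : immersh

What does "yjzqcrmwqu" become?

What's happening: move the first 2 characters to the end (rotate left by 2).
So "yjzqcrmwqu" becomes "zqcrmwquyj".

zqcrmwquyj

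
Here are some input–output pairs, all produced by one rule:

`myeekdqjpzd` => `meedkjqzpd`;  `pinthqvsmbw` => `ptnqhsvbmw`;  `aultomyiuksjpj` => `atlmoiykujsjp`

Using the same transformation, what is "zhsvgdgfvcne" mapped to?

zvsdgfgcven

Looking at the pairs, the operation is to swap each adjacent pair of characters (1↔2, 3↔4, ...), then delete the first character.
On "zhsvgdgfvcne": the first step gives "hzvsdgfgcven", and the second then gives "zvsdgfgcven".
(Check on "myeekdqjpzd": → "ymeedkjqzpd" → "meedkjqzpd" ✓)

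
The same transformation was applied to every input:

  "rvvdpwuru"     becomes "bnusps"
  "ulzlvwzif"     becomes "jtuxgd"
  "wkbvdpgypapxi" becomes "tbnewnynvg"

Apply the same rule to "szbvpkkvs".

tniitq

The transformation: delete the first 3 characters, then shift every letter 2 places backward in the alphabet (wrapping around).
"szbvpkkvs" → "vpkkvs" → "tniitq".
(Check on "wkbvdpgypapxi": → "vdpgypapxi" → "tbnewnynvg" ✓)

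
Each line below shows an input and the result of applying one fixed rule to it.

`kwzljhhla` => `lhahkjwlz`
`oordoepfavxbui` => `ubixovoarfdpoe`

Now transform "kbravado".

daovkabr

What's happening: move the last 2 characters to the front (rotate right by 2), then take characters alternately from the front and the back (1st, last, 2nd, 2nd-last, ...).
Starting from "kbravado": after the first operation, "dokbrava"; after the second, "daovkabr".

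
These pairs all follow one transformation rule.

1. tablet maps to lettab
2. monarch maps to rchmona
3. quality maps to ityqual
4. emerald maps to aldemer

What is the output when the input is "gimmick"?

In each case the input is transformed by: move the last 3 characters to the front (rotate right by 3).
So "gimmick" becomes "ickgimm".

ickgimm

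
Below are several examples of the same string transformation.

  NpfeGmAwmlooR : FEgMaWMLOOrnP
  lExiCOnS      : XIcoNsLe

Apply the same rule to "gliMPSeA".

Each output is the input with this applied: flip the case of every letter, then move the first 2 characters to the end (rotate left by 2).
"gliMPSeA" → "GLImpsEa" → "ImpsEaGL".
(Check on "NpfeGmAwmlooR": → "nPFEgMaWMLOOr" → "FEgMaWMLOOrnP" ✓)

ImpsEaGL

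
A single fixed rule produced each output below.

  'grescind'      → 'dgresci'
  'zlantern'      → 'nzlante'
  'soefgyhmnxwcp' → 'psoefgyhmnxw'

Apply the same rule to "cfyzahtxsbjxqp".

In each case the input is transformed by: move the last 2 characters to the front (rotate right by 2), then delete the first character.
Starting from "cfyzahtxsbjxqp": after the first operation, "qpcfyzahtxsbjx"; after the second, "pcfyzahtxsbjx".

pcfyzahtxsbjx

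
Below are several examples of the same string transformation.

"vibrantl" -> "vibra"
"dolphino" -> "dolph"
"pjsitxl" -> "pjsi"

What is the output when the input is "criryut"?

Each output is the input with this applied: delete the last 3 characters.
For "criryut" the result is "crir".

crir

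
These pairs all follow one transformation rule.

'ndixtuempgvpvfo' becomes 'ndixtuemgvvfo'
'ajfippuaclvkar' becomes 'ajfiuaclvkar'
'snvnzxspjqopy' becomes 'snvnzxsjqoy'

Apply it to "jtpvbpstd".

jtvbstd

Each output is the input with this applied: remove every "p".
For "jtpvbpstd" the result is "jtvbstd".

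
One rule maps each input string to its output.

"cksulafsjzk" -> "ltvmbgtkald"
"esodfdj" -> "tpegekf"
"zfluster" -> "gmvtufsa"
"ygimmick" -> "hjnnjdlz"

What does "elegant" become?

The pattern: move the first character to the end, then shift every letter 1 place forward in the alphabet (wrapping around).
"elegant" → "legante" → "mfhbouf".

mfhbouf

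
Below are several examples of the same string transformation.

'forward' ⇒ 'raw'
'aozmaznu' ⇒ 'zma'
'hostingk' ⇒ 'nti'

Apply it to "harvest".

The rule is to take characters alternately from the front and the back (1st, last, 2nd, 2nd-last, ...), then keep only the last 3 characters.
Starting from "harvest": after the first operation, "htasrev"; after the second, "rev".

rev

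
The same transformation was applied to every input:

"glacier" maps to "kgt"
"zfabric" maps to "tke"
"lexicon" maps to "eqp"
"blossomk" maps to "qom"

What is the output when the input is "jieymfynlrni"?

tpk

Rule — shift every letter 2 places forward in the alphabet (wrapping around), then keep only the last 3 characters.
Starting from "jieymfynlrni": after the first operation, "lkgaohapntpk"; after the second, "tpk".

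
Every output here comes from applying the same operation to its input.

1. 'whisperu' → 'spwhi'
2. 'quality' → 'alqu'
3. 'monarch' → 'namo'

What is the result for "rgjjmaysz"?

margjj

Looking at the pairs, the operation is to delete the last 3 characters, then move the last 2 characters to the front (rotate right by 2).
On "rgjjmaysz": the first step gives "rgjjma", and the second then gives "margjj".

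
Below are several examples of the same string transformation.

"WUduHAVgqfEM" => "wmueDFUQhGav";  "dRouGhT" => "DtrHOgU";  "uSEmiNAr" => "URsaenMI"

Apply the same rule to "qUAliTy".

QYutaIL

In each case the input is transformed by: flip the case of every letter, then take characters alternately from the front and the back (1st, last, 2nd, 2nd-last, ...).
On "qUAliTy": the first step gives "QuaLItY", and the second then gives "QYutaIL".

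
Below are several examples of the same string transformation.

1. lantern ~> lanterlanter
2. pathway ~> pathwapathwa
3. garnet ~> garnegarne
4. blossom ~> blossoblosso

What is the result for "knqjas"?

The pattern: delete the last character, then write the whole string twice.
Doing the same to "knqjas": "knqjaknqja".

knqjaknqja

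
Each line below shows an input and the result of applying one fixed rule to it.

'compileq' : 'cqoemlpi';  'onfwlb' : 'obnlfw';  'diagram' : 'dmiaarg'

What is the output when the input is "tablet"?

The pattern: take characters alternately from the front and the back (1st, last, 2nd, 2nd-last, ...).
Doing the same to "tablet": "ttaebl".

ttaebl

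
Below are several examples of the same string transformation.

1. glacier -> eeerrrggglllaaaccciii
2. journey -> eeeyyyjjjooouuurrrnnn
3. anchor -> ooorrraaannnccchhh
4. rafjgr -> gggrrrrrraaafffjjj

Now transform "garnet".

The rule is to move the last 2 characters to the front (rotate right by 2), then repeat every character 3 times.
Starting from "garnet": after the first operation, "etgarn"; after the second, "eeetttgggaaarrrnnn".
(Check on "journey": → "eyjourn" → "eeeyyyjjjooouuurrrnnn" ✓)

eeetttgggaaarrrnnn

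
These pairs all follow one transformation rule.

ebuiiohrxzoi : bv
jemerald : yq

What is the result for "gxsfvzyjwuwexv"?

ki

The pattern: shift every letter 13 places forward in the alphabet (wrapping around) — i.e. ROT13, then keep only the last 2 characters.
For "gxsfvzyjwuwexv", step one produces "tkfsimlwjhjrki"; step two turns that into "ki".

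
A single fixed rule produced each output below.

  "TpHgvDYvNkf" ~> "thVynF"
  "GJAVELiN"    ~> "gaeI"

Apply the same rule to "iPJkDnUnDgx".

What's happening: flip the case of every letter, then keep every other character starting from the first (positions 1st, 3rd, 5th, ...).
"iPJkDnUnDgx" → "IjdudX".

IjdudX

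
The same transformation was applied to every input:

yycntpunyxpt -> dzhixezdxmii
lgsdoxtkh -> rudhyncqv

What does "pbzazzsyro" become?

The pattern: shift every letter 10 places forward in the alphabet (wrapping around), then reverse the string.
For "pbzazzsyro", step one produces "zljkjjciby"; step two turns that into "ybicjjkjlz".

ybicjjkjlz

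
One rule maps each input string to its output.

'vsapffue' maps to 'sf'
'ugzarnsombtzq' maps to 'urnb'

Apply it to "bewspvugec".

ugc

The rule is to sort the characters into reverse alphabetical order, then keep one character in every 3, starting at position 3 (positions 3rd, 6th, 9th, ...).
"bewspvugec" → "wvuspgeecb" → "ugc".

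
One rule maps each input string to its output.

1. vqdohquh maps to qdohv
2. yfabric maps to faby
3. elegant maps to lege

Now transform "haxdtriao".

axdtrh

Rule — delete the last 3 characters, then move the first character to the end.
Starting from "haxdtriao": after the first operation, "haxdtr"; after the second, "axdtrh".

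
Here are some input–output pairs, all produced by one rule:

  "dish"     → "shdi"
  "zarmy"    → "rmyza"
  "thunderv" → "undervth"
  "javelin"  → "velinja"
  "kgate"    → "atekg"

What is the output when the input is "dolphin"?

Looking at the pairs, the operation is to move the first 2 characters to the end (rotate left by 2).
So "dolphin" becomes "lphindo".

lphindo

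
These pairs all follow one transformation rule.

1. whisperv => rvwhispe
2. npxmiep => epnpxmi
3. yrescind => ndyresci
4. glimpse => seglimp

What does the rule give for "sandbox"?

The transformation: move the last 2 characters to the front (rotate right by 2).
So "sandbox" becomes "oxsandb".

oxsandb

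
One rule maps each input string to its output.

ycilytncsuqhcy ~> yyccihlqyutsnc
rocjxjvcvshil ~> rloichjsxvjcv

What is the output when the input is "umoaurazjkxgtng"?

ugmnotaguxrkajz

Looking at the pairs, the operation is to take characters alternately from the front and the back (1st, last, 2nd, 2nd-last, ...).
So "umoaurazjkxgtng" becomes "ugmnotaguxrkajz".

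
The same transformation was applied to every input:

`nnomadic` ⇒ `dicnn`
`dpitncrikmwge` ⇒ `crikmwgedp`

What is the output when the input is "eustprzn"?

rzneu

What's happening: move the first 2 characters to the end (rotate left by 2), then delete the first 3 characters.
On "eustprzn": the first step gives "stprzneu", and the second then gives "rzneu".
(Check on "nnomadic": → "omadicnn" → "dicnn" ✓)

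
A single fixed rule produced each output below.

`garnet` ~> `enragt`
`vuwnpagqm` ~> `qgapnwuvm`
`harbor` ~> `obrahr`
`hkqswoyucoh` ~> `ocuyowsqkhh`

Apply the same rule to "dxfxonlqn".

qlnoxfxdn

The pattern: move the last character to the front, then reverse the string.
Starting from "dxfxonlqn": after the first operation, "ndxfxonlq"; after the second, "qlnoxfxdn".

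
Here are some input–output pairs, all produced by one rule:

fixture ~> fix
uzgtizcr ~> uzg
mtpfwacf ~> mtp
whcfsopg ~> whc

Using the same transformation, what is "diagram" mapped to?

dia

What's happening: keep only the first 3 characters.
"diagram" → "dia".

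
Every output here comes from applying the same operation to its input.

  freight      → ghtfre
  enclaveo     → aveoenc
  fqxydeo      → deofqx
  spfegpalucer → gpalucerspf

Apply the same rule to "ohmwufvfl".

What's happening: move the first 3 characters to the end (rotate left by 3), then delete the first character.
On "ohmwufvfl": the first step gives "wufvflohm", and the second then gives "ufvflohm".

ufvflohm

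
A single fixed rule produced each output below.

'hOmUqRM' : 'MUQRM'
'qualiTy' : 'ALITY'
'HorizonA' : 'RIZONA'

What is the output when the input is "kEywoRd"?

YWORD

The pattern: delete the first 2 characters, then convert every letter to uppercase.
On "kEywoRd" that produces "YWORD".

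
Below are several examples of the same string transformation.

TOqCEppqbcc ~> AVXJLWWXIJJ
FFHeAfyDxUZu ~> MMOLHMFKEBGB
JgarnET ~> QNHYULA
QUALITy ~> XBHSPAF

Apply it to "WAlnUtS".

DHSUBAZ

What's happening: shift every letter 7 places forward in the alphabet (wrapping around), then convert every letter to uppercase.
For "WAlnUtS" the result is "DHSUBAZ".
(Check on "FFHeAfyDxUZu": → "MMOlHmfKeBGb" → "MMOLHMFKEBGB" ✓)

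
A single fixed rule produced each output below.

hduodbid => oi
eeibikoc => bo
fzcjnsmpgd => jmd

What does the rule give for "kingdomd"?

gm

Looking at the pairs, the operation is to delete the first character, then keep one character in every 3, starting at position 3 (positions 3rd, 6th, 9th, ...).
So "kingdomd" becomes "gm".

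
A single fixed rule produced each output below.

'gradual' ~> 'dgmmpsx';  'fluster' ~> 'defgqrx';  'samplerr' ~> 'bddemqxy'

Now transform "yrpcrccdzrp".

Looking at the pairs, the operation is to shift every letter 12 places forward in the alphabet (wrapping around), then sort the characters into alphabetical order.
Working it through for "yrpcrccdzrp": intermediate "kdbodoopldb", final "bbdddklooop".
(Check on "samplerr": → "emybxqdd" → "bddemqxy" ✓)

bbdddklooop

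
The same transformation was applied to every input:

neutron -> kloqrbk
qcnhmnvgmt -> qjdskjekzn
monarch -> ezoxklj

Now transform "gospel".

What's happening: reverse the string, then shift every letter 3 places backward in the alphabet (wrapping around).
On "gospel": the first step gives "lepsog", and the second then gives "ibmpld".

ibmpld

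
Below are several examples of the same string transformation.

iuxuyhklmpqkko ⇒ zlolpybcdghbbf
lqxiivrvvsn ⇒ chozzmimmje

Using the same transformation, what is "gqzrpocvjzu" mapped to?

Rule — shift every letter 9 places backward in the alphabet (wrapping around).
Doing the same to "gqzrpocvjzu": "xhqigftmaql".

xhqigftmaql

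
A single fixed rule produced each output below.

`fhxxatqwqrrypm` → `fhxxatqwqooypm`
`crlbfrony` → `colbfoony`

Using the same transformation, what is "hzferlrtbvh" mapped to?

hzfeolotbvh

The transformation: replace every "r" with "o".
So "hzferlrtbvh" becomes "hzfeolotbvh".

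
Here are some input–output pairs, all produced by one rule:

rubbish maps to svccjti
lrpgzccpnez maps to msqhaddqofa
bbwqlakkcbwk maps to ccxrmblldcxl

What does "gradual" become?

Looking at the pairs, the operation is to shift every letter 1 place forward in the alphabet (wrapping around).
For "gradual" the result is "hsbevbm".

hsbevbm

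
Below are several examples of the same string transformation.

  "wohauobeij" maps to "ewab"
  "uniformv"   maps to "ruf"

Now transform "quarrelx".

eqr

Looking at the pairs, the operation is to move the last 3 characters to the front (rotate right by 3), then keep one character in every 3, starting at position 1 (positions 1st, 4th, 7th, ...).
For "quarrelx", step one produces "elxquarr"; step two turns that into "eqr".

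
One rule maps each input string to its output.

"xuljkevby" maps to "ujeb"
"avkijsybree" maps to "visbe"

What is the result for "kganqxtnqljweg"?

gnxnlwg

Rule — keep every other character starting from the second (positions 2nd, 4th, 6th, ...).
For "kganqxtnqljweg" the result is "gnxnlwg".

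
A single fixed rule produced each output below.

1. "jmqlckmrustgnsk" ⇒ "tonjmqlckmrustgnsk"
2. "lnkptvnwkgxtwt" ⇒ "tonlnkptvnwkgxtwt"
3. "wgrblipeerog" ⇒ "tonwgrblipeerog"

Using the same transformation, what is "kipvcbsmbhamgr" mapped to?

tonkipvcbsmbhamgr

The transformation: prepend "ton".
So "kipvcbsmbhamgr" becomes "tonkipvcbsmbhamgr".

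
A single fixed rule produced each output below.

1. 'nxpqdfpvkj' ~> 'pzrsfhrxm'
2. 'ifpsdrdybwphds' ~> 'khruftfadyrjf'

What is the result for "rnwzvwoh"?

tpybxyq

In each case the input is transformed by: delete the last character, then shift every letter 2 places forward in the alphabet (wrapping around).
Working it through for "rnwzvwoh": intermediate "rnwzvwo", final "tpybxyq".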